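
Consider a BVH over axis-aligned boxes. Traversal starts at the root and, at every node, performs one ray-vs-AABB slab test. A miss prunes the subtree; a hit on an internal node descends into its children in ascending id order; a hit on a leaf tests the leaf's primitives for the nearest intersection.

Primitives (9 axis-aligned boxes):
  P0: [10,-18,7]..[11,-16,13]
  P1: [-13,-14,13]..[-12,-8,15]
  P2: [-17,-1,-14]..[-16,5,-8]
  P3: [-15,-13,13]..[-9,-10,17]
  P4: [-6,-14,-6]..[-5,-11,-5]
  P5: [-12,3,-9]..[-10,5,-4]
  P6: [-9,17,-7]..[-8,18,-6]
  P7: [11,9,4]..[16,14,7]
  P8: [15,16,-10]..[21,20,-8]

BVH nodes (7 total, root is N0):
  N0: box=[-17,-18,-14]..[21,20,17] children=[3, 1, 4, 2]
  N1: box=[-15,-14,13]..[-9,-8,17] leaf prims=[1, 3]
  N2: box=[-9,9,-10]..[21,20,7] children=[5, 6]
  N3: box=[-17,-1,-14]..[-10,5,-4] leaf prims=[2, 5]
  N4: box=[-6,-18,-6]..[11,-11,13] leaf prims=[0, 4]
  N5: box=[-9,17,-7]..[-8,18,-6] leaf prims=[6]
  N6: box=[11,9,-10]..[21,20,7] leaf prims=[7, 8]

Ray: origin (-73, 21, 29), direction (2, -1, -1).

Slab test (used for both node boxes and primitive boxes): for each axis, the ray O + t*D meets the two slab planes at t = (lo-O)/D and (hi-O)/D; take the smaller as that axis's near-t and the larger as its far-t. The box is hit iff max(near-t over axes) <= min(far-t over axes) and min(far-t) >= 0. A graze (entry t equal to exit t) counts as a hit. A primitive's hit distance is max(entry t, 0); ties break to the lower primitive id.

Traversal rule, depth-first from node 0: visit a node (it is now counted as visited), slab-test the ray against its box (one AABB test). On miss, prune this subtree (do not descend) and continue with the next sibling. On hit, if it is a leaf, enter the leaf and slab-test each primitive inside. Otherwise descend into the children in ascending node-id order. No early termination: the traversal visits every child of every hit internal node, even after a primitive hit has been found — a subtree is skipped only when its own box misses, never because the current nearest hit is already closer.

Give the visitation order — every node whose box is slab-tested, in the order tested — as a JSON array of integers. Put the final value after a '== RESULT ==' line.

Trace the traversal:
N0 x:[28,47] y:[1,39] z:[12,43] -> hit [28,39], descend [1, 2, 3, 4]
  N1 x:[29,32] y:[29,35] z:[12,16] -> miss, prune
  N2 x:[32,47] y:[1,12] z:[22,39] -> miss, prune
  N3 x:[28,63/2] y:[16,22] z:[33,43] -> miss, prune
  N4 x:[67/2,42] y:[32,39] z:[16,35] -> hit [67/2,35] leaf, test {P0(miss), P4@t=34}

Summary -> nodes [0, 1, 2, 3, 4]; box-tests=5; leaf-entries=1; first=P4

== RESULT ==
[0, 1, 2, 3, 4]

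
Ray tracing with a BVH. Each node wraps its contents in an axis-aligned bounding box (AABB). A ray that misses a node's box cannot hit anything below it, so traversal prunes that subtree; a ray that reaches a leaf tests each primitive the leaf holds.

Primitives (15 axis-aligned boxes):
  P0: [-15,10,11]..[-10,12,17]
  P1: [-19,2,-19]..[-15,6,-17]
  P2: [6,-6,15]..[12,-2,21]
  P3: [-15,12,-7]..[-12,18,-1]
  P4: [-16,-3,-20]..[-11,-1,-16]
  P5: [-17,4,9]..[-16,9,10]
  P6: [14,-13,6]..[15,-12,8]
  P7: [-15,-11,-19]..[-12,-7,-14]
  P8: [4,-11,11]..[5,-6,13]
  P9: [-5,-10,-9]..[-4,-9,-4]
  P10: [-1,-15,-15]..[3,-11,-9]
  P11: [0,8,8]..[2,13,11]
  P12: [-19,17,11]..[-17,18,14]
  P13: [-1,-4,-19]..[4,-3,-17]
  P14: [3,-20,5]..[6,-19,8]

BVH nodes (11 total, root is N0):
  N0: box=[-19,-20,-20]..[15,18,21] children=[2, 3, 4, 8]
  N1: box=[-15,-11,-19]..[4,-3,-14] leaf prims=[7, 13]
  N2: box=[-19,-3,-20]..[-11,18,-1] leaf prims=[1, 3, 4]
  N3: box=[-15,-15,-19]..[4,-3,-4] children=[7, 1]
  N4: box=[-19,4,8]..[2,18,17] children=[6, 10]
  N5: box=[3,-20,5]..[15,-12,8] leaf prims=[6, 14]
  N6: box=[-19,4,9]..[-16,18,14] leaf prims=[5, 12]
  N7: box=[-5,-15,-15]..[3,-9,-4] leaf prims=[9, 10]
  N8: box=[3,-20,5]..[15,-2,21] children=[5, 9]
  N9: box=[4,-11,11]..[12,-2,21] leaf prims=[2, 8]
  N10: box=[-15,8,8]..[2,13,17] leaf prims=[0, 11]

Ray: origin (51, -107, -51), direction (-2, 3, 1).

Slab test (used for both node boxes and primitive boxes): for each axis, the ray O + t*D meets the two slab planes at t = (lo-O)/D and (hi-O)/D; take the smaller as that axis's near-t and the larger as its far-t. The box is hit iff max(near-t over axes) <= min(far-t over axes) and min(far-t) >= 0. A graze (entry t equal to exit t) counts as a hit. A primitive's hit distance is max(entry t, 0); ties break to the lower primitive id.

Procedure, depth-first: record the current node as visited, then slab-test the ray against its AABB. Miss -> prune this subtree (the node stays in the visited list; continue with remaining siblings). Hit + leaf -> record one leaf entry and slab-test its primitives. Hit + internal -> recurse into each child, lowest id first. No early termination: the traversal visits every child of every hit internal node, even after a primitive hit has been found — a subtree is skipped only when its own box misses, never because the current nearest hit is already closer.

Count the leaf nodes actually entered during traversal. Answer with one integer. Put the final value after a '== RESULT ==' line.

Walk:
N0 x:[18,35] y:[29,125/3] z:[31,72] -> hit [31,35], descend [2, 3, 4, 8]
  N2 x:[31,35] y:[104/3,125/3] z:[31,50] -> hit [104/3,35] leaf, test {P1(miss), P3(miss), P4(miss)}
  N3 x:[47/2,33] y:[92/3,104/3] z:[32,47] -> hit [32,33], descend [1, 7]
    N1 x:[47/2,33] y:[32,104/3] z:[32,37] -> hit [32,33] leaf, test {P7@t=32, P13(miss)}
    N7 x:[24,28] y:[92/3,98/3] z:[36,47] -> miss, prune
  N4 x:[49/2,35] y:[37,125/3] z:[59,68] -> miss, prune
  N8 x:[18,24] y:[29,35] z:[56,72] -> miss, prune

order=[0, 2, 3, 1, 7, 4, 8]  |boxes|=7  |leaves|=2  hit=P7

== RESULT ==
2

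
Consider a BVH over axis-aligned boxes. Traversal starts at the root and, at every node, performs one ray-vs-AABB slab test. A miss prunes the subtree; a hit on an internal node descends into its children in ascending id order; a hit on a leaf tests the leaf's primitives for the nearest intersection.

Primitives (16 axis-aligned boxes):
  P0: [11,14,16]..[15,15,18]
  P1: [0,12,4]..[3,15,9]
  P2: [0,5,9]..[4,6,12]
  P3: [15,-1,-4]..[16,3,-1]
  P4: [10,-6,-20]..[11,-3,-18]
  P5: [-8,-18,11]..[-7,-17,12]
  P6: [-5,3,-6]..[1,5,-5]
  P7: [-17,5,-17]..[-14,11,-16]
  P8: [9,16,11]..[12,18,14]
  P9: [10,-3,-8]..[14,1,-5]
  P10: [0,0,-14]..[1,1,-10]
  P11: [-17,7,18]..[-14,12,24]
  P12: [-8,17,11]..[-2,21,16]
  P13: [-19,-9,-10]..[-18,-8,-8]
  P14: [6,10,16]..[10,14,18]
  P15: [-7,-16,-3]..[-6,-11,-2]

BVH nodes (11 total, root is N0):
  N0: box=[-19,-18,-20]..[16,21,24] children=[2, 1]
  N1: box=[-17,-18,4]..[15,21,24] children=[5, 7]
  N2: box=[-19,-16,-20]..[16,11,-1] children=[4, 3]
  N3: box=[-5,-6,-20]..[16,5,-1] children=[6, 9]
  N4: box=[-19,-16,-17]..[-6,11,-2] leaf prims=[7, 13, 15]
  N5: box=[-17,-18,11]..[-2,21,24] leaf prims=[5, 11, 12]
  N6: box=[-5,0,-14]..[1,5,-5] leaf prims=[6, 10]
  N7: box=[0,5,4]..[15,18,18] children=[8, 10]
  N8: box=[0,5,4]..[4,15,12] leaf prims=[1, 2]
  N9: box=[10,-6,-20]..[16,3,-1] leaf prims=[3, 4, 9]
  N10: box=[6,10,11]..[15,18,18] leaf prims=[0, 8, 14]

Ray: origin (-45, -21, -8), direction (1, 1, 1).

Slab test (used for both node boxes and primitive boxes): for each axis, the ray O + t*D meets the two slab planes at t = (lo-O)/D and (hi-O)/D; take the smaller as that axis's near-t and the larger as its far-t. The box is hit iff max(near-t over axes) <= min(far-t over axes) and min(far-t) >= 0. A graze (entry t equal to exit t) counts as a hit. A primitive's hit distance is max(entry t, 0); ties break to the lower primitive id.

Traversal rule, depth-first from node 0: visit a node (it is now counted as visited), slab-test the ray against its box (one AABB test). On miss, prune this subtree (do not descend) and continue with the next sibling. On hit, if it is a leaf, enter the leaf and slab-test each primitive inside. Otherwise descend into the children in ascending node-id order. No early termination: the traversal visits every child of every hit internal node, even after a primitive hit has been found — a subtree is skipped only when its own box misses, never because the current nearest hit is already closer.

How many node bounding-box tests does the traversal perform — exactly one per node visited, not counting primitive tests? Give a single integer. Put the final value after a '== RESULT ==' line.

Traverse from the root:
N0 x:[26,61] y:[3,42] z:[-12,32] -> hit [26,32], descend [1, 2]
  N1 x:[28,60] y:[3,42] z:[12,32] -> hit [28,32], descend [5, 7]
    N5 x:[28,43] y:[3,42] z:[19,32] -> hit [28,32] leaf, test {P5(miss), P11@t=28, P12(miss)}
    N7 x:[45,60] y:[26,39] z:[12,26] -> miss, prune
  N2 x:[26,61] y:[5,32] z:[-12,7] -> miss, prune

5 AABB tests over nodes [0, 1, 5, 7, 2]; 1 leaf entered; closest P11.

== RESULT ==
5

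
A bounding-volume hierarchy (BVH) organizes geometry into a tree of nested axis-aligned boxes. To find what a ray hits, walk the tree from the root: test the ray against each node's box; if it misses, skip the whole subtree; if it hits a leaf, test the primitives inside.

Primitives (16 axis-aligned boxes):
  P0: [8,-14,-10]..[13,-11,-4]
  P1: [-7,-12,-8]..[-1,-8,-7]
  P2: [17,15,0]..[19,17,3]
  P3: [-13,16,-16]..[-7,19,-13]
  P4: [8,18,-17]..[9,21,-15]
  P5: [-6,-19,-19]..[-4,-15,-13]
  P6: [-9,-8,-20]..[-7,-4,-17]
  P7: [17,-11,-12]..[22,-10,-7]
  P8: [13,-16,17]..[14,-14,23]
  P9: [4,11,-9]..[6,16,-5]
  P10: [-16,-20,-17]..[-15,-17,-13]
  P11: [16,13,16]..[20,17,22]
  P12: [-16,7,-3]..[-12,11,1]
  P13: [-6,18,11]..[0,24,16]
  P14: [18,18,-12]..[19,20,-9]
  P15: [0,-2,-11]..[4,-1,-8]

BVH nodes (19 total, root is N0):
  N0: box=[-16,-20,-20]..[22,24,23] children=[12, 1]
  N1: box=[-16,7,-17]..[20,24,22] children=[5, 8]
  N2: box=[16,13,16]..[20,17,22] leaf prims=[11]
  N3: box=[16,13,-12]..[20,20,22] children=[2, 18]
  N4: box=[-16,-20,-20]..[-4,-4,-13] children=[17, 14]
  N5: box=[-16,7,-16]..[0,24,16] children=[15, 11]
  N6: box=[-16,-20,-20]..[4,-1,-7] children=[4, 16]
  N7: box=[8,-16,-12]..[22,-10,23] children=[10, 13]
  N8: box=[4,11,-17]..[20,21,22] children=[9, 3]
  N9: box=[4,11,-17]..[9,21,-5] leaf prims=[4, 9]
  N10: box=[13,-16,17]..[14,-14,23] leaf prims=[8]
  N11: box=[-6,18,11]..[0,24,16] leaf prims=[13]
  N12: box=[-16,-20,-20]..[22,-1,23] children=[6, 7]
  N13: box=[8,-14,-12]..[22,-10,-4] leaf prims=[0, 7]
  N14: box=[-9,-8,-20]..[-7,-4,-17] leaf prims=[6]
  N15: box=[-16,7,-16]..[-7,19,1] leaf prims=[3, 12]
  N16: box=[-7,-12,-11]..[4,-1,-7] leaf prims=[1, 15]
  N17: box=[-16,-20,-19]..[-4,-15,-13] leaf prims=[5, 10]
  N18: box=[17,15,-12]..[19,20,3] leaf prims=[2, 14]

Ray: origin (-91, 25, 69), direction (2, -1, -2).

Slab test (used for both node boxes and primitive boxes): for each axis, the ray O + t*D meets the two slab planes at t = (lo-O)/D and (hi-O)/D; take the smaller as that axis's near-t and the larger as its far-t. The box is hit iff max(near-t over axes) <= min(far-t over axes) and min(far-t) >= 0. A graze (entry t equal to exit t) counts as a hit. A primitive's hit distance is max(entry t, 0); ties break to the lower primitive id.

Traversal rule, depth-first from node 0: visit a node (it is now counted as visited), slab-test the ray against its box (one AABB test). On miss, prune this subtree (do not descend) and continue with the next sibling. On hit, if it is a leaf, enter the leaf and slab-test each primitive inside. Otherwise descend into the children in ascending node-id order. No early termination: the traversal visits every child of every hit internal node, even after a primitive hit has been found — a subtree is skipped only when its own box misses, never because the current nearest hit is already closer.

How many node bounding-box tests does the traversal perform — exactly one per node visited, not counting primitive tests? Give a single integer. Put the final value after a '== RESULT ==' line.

Walk:
N0 x:[75/2,113/2] y:[1,45] z:[23,89/2] -> hit [75/2,89/2], descend [1, 12]
  N1 x:[75/2,111/2] y:[1,18] z:[47/2,43] -> miss, prune
  N12 x:[75/2,113/2] y:[26,45] z:[23,89/2] -> hit [75/2,89/2], descend [6, 7]
    N6 x:[75/2,95/2] y:[26,45] z:[38,89/2] -> hit [38,89/2], descend [4, 16]
      N4 x:[75/2,87/2] y:[29,45] z:[41,89/2] -> hit [41,87/2], descend [14, 17]
        N14 x:[41,42] y:[29,33] z:[43,89/2] -> miss, prune
        N17 x:[75/2,87/2] y:[40,45] z:[41,44] -> hit [41,87/2] leaf, test {P5@t=85/2, P10(miss)}
      N16 x:[42,95/2] y:[26,37] z:[38,40] -> miss, prune
    N7 x:[99/2,113/2] y:[35,41] z:[23,81/2] -> miss, prune

Visited [0, 1, 12, 6, 4, 14, 17, 16, 7]. Tests: 9 box, 1 leaf. Nearest: P5.

== RESULT ==
9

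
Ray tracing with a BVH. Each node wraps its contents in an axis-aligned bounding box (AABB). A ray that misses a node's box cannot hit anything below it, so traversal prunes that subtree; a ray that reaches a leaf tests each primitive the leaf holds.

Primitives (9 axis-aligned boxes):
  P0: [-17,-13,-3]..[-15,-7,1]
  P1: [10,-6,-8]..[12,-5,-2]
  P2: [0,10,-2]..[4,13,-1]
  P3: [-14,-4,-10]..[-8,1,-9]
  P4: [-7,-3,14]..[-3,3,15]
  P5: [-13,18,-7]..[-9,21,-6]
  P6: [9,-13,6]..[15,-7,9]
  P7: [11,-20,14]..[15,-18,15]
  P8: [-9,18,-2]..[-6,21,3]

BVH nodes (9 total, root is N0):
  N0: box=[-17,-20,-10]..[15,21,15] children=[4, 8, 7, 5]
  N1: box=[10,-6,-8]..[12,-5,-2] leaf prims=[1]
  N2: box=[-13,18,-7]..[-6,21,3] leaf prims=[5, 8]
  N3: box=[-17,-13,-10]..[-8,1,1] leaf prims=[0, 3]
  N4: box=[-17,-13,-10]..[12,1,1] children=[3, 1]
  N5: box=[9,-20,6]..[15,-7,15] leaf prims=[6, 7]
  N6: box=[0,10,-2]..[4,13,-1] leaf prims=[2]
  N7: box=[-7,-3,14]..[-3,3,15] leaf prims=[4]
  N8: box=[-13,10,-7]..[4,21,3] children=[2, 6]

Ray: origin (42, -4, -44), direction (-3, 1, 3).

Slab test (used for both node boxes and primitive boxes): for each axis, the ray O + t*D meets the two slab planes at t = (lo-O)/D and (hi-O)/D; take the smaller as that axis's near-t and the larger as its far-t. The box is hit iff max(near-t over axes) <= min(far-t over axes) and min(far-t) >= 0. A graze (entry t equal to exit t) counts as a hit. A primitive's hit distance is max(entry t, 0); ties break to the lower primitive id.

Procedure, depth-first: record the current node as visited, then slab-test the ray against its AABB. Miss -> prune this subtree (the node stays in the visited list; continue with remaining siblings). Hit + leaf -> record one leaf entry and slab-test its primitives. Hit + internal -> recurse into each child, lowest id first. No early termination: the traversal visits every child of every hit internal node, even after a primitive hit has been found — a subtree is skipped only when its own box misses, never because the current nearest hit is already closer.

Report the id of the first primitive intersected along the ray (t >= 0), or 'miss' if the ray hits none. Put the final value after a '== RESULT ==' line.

Trace the traversal:
N0 x:[9,59/3] y:[-16,25] z:[34/3,59/3] -> hit [34/3,59/3], descend [4, 5, 7, 8]
  N4 x:[10,59/3] y:[-9,5] z:[34/3,15] -> miss, prune
  N5 x:[9,11] y:[-16,-3] z:[50/3,59/3] -> miss, prune
  N7 x:[15,49/3] y:[1,7] z:[58/3,59/3] -> miss, prune
  N8 x:[38/3,55/3] y:[14,25] z:[37/3,47/3] -> hit [14,47/3], descend [2, 6]
    N2 x:[16,55/3] y:[22,25] z:[37/3,47/3] -> miss, prune
    N6 x:[38/3,14] y:[14,17] z:[14,43/3] -> hit [14,14] leaf, test {P2@t=14}

Summary -> nodes [0, 4, 5, 7, 8, 2, 6]; box-tests=7; leaf-entries=1; first=P2

== RESULT ==
2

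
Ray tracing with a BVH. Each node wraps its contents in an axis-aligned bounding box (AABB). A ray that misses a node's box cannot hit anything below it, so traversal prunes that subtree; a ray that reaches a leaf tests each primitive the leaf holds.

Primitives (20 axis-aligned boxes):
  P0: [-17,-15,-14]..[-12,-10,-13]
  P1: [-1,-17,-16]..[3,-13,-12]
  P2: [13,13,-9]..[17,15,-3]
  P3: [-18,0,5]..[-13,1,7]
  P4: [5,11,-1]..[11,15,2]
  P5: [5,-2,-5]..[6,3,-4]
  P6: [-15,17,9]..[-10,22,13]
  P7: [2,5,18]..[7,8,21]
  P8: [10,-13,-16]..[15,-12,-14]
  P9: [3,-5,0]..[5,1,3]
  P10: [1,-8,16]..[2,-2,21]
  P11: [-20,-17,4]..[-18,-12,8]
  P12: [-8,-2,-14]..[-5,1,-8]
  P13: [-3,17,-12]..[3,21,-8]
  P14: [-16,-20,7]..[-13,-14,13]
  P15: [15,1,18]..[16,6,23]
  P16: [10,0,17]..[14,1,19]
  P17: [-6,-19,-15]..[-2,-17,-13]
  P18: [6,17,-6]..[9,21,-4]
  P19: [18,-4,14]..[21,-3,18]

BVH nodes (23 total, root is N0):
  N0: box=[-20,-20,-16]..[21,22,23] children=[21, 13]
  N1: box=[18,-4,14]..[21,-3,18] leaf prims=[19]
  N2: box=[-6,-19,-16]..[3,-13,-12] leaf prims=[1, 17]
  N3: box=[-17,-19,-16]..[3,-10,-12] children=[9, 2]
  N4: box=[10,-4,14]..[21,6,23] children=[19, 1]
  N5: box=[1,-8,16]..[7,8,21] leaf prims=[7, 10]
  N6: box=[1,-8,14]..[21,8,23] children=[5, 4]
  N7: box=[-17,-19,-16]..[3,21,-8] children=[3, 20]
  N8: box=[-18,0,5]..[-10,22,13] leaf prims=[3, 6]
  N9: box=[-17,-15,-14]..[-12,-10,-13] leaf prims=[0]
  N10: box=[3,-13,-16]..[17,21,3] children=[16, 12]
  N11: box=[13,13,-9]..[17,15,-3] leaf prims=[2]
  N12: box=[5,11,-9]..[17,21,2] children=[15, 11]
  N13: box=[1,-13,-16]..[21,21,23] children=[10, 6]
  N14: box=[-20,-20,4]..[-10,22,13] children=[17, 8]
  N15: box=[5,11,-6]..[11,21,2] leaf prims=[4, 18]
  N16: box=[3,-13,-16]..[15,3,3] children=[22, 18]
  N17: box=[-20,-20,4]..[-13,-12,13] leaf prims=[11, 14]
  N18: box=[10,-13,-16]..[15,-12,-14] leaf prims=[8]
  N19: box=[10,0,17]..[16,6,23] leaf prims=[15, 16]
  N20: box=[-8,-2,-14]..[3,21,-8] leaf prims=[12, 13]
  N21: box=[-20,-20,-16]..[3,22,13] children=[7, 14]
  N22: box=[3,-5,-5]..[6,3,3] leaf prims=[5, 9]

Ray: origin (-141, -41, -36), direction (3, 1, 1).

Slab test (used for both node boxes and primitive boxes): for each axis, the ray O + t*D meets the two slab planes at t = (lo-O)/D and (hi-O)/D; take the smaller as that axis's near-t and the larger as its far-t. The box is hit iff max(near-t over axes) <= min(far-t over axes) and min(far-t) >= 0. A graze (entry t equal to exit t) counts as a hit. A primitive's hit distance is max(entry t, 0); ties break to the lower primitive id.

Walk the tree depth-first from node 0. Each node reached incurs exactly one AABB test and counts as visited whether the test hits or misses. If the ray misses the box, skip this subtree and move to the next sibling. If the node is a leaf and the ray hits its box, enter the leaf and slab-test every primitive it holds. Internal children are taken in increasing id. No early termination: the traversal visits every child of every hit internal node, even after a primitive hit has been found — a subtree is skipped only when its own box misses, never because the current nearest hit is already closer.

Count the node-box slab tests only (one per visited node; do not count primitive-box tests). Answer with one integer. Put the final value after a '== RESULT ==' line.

Traverse from the root:
N0 x:[121/3,54] y:[21,63] z:[20,59] -> hit [121/3,54], descend [13, 21]
  N13 x:[142/3,54] y:[28,62] z:[20,59] -> hit [142/3,54], descend [6, 10]
    N6 x:[142/3,54] y:[33,49] z:[50,59] -> miss, prune
    N10 x:[48,158/3] y:[28,62] z:[20,39] -> miss, prune
  N21 x:[121/3,48] y:[21,63] z:[20,49] -> hit [121/3,48], descend [7, 14]
    N7 x:[124/3,48] y:[22,62] z:[20,28] -> miss, prune
    N14 x:[121/3,131/3] y:[21,63] z:[40,49] -> hit [121/3,131/3], descend [8, 17]
      N8 x:[41,131/3] y:[41,63] z:[41,49] -> hit [41,131/3] leaf, test {P3@t=41, P6(miss)}
      N17 x:[121/3,128/3] y:[21,29] z:[40,49] -> miss, prune

Visited [0, 13, 6, 10, 21, 7, 14, 8, 17]. Tests: 9 box, 1 leaf. Nearest: P3.

== RESULT ==
9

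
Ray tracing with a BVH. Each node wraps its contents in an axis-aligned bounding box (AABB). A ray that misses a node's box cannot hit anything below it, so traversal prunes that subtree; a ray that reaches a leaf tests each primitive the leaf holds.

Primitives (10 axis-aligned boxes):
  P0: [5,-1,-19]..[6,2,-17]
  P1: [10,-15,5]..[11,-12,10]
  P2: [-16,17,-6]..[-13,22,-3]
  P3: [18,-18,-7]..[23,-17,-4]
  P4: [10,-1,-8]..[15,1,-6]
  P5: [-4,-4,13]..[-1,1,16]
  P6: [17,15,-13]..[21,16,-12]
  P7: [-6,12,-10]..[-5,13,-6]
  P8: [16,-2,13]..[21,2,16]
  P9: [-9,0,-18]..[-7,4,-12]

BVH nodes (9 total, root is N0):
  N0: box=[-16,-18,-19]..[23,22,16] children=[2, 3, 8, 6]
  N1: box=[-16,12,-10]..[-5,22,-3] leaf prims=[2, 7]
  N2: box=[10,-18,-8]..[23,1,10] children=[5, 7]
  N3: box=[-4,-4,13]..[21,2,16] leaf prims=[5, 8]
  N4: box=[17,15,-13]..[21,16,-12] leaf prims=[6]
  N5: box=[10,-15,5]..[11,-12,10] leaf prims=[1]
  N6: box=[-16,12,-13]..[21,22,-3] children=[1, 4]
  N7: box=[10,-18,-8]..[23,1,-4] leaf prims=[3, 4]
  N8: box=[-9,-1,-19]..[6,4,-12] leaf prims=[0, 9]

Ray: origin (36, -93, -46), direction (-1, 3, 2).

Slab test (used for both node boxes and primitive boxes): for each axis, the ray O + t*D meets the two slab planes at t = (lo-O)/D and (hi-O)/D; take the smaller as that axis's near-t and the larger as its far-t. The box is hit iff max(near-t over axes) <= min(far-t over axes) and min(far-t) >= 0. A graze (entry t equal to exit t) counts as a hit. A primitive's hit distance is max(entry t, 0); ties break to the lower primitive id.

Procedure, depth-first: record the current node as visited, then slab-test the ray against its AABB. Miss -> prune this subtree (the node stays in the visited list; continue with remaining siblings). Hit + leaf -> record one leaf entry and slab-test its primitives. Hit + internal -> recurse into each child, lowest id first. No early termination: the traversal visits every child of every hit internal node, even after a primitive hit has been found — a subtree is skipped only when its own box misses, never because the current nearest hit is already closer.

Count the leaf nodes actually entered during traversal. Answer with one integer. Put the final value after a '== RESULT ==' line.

Trace the traversal:
N0 x:[13,52] y:[25,115/3] z:[27/2,31] -> hit [25,31], descend [2, 3, 6, 8]
  N2 x:[13,26] y:[25,94/3] z:[19,28] -> hit [25,26], descend [5, 7]
    N5 x:[25,26] y:[26,27] z:[51/2,28] -> hit [26,26] leaf, test {P1@t=26}
    N7 x:[13,26] y:[25,94/3] z:[19,21] -> miss, prune
  N3 x:[15,40] y:[89/3,95/3] z:[59/2,31] -> hit [89/3,31] leaf, test {P5(miss), P8(miss)}
  N6 x:[15,52] y:[35,115/3] z:[33/2,43/2] -> miss, prune
  N8 x:[30,45] y:[92/3,97/3] z:[27/2,17] -> miss, prune

7 AABB tests over nodes [0, 2, 5, 7, 3, 6, 8]; 2 leaves entered; closest P1.

== RESULT ==
2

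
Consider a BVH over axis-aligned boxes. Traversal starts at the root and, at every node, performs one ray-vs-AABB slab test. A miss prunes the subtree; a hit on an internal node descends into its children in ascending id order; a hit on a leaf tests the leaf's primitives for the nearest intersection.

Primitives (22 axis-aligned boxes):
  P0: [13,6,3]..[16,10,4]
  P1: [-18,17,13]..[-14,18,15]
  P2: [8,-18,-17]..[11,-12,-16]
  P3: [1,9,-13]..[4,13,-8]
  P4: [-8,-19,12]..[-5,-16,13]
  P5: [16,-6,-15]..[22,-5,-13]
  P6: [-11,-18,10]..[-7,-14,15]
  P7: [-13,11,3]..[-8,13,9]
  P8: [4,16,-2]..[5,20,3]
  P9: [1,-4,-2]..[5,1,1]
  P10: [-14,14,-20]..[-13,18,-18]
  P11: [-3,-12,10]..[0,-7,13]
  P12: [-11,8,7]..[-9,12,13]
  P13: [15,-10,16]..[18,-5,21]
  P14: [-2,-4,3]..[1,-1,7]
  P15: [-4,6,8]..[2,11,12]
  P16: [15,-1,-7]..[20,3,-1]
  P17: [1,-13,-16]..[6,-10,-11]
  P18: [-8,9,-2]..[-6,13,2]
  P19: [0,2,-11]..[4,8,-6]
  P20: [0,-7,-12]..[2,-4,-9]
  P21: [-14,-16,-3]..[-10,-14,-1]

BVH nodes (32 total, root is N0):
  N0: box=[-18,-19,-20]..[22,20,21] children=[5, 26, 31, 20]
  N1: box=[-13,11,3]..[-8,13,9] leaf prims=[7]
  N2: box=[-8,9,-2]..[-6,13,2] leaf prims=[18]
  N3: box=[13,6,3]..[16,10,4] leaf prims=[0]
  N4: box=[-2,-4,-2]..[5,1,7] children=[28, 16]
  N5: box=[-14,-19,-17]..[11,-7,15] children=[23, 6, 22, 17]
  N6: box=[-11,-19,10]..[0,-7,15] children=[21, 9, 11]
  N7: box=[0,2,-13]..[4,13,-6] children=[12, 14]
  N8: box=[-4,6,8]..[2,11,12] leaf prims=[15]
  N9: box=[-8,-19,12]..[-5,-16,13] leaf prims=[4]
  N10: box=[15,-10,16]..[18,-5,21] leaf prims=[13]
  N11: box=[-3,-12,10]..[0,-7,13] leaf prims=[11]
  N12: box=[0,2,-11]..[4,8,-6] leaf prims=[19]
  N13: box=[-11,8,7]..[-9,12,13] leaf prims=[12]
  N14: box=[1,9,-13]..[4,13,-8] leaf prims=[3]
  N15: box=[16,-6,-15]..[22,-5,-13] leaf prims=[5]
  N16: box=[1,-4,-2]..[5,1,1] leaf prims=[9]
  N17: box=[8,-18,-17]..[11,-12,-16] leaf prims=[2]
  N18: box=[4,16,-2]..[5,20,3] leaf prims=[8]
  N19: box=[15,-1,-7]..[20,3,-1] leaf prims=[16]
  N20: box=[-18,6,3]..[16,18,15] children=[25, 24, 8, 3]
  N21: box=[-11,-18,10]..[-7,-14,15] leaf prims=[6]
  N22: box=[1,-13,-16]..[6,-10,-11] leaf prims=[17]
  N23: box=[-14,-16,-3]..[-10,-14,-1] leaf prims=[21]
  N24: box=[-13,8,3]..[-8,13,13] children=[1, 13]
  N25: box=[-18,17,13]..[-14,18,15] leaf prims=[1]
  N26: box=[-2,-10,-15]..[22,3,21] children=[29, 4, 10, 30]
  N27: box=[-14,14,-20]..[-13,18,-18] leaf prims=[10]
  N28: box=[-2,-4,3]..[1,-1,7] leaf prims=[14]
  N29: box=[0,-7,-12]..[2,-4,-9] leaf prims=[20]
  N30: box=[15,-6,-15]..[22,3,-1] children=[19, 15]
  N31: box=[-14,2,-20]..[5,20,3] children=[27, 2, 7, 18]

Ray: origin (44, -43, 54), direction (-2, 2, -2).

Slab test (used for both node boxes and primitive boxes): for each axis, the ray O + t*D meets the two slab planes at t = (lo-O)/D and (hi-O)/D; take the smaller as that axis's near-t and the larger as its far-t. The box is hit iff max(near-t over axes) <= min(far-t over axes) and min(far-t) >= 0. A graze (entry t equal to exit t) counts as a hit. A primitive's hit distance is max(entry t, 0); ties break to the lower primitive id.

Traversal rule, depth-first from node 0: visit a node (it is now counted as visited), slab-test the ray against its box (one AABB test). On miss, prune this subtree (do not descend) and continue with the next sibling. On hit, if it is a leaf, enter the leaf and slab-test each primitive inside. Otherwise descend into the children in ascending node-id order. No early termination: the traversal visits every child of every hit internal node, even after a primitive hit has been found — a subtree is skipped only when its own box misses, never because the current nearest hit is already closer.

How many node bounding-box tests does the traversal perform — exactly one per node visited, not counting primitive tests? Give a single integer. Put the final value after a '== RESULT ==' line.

Trace the traversal:
N0 x:[11,31] y:[12,63/2] z:[33/2,37] -> hit [33/2,31], descend [5, 20, 26, 31]
  N5 x:[33/2,29] y:[12,18] z:[39/2,71/2] -> miss, prune
  N20 x:[14,31] y:[49/2,61/2] z:[39/2,51/2] -> hit [49/2,51/2], descend [3, 8, 24, 25]
    N3 x:[14,31/2] y:[49/2,53/2] z:[25,51/2] -> miss, prune
    N8 x:[21,24] y:[49/2,27] z:[21,23] -> miss, prune
    N24 x:[26,57/2] y:[51/2,28] z:[41/2,51/2] -> miss, prune
    N25 x:[29,31] y:[30,61/2] z:[39/2,41/2] -> miss, prune
  N26 x:[11,23] y:[33/2,23] z:[33/2,69/2] -> hit [33/2,23], descend [4, 10, 29, 30]
    N4 x:[39/2,23] y:[39/2,22] z:[47/2,28] -> miss, prune
    N10 x:[13,29/2] y:[33/2,19] z:[33/2,19] -> miss, prune
    N29 x:[21,22] y:[18,39/2] z:[63/2,33] -> miss, prune
    N30 x:[11,29/2] y:[37/2,23] z:[55/2,69/2] -> miss, prune
  N31 x:[39/2,29] y:[45/2,63/2] z:[51/2,37] -> hit [51/2,29], descend [2, 7, 18, 27]
    N2 x:[25,26] y:[26,28] z:[26,28] -> hit [26,26] leaf, test {P18@t=26}
    N7 x:[20,22] y:[45/2,28] z:[30,67/2] -> miss, prune
    N18 x:[39/2,20] y:[59/2,63/2] z:[51/2,28] -> miss, prune
    N27 x:[57/2,29] y:[57/2,61/2] z:[36,37] -> miss, prune

order=[0, 5, 20, 3, 8, 24, 25, 26, 4, 10, 29, 30, 31, 2, 7, 18, 27]  |boxes|=17  |leaves|=1  hit=P18

== RESULT ==
17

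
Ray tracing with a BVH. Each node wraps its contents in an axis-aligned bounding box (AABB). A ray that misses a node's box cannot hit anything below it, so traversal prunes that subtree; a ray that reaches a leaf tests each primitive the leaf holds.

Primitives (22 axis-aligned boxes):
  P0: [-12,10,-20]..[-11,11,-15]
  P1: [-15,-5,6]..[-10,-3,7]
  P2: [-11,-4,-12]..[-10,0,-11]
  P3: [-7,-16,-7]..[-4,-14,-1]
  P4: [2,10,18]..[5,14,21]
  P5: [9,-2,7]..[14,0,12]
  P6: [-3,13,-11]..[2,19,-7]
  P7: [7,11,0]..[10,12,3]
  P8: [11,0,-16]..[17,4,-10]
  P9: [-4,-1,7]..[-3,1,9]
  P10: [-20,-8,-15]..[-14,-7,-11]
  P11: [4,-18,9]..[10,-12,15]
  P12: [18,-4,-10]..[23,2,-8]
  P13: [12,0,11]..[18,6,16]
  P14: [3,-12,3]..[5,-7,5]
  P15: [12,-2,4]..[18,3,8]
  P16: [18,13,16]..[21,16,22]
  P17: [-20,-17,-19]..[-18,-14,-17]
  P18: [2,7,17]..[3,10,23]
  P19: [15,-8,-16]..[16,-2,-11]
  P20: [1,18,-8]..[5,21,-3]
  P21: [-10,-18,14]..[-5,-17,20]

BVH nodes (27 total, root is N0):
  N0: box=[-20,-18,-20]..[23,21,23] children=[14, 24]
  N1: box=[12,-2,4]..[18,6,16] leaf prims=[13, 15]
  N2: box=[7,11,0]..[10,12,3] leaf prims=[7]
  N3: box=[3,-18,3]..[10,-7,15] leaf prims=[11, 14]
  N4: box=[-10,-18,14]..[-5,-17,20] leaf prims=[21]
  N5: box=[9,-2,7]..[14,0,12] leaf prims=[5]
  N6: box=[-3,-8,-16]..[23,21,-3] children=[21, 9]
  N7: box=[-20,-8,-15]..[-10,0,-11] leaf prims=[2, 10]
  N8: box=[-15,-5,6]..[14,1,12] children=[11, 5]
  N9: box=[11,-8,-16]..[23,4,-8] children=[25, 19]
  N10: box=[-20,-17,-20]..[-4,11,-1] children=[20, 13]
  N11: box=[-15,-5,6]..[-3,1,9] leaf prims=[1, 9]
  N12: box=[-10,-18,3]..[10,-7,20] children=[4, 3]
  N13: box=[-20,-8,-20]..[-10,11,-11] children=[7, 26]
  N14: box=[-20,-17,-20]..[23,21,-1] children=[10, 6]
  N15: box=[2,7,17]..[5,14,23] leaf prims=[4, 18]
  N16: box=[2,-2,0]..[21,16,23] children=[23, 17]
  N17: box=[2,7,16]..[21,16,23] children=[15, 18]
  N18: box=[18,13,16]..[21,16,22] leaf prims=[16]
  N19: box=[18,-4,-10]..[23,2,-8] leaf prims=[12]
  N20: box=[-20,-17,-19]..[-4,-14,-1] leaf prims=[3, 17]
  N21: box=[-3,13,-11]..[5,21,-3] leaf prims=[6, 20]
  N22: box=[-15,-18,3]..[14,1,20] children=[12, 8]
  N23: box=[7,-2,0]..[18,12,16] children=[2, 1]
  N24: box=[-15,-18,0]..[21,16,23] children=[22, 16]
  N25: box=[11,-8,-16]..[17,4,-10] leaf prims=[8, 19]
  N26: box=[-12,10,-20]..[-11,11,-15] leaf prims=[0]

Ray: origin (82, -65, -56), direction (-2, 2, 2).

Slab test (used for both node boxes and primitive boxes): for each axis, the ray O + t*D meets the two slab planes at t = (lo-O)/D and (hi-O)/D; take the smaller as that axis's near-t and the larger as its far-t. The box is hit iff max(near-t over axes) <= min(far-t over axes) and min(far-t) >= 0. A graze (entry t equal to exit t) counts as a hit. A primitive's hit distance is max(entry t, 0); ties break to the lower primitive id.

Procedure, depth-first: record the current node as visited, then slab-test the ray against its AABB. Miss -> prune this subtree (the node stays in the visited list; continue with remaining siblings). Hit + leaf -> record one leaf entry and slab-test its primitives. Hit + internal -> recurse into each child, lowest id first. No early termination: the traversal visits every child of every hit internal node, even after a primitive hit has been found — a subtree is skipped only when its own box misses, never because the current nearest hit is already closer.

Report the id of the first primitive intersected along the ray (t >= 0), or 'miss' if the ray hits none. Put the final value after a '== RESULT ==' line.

Walk:
N0 x:[59/2,51] y:[47/2,43] z:[18,79/2] -> hit [59/2,79/2], descend [14, 24]
  N14 x:[59/2,51] y:[24,43] z:[18,55/2] -> miss, prune
  N24 x:[61/2,97/2] y:[47/2,81/2] z:[28,79/2] -> hit [61/2,79/2], descend [16, 22]
    N16 x:[61/2,40] y:[63/2,81/2] z:[28,79/2] -> hit [63/2,79/2], descend [17, 23]
      N17 x:[61/2,40] y:[36,81/2] z:[36,79/2] -> hit [36,79/2], descend [15, 18]
        N15 x:[77/2,40] y:[36,79/2] z:[73/2,79/2] -> hit [77/2,79/2] leaf, test {P4@t=77/2, P18(miss)}
        N18 x:[61/2,32] y:[39,81/2] z:[36,39] -> miss, prune
      N23 x:[32,75/2] y:[63/2,77/2] z:[28,36] -> hit [32,36], descend [1, 2]
        N1 x:[32,35] y:[63/2,71/2] z:[30,36] -> hit [32,35] leaf, test {P13@t=67/2, P15@t=32}
        N2 x:[36,75/2] y:[38,77/2] z:[28,59/2] -> miss, prune
    N22 x:[34,97/2] y:[47/2,33] z:[59/2,38] -> miss, prune

11 AABB tests over nodes [0, 14, 24, 16, 17, 15, 18, 23, 1, 2, 22]; 2 leaves entered; closest P15.

== RESULT ==
15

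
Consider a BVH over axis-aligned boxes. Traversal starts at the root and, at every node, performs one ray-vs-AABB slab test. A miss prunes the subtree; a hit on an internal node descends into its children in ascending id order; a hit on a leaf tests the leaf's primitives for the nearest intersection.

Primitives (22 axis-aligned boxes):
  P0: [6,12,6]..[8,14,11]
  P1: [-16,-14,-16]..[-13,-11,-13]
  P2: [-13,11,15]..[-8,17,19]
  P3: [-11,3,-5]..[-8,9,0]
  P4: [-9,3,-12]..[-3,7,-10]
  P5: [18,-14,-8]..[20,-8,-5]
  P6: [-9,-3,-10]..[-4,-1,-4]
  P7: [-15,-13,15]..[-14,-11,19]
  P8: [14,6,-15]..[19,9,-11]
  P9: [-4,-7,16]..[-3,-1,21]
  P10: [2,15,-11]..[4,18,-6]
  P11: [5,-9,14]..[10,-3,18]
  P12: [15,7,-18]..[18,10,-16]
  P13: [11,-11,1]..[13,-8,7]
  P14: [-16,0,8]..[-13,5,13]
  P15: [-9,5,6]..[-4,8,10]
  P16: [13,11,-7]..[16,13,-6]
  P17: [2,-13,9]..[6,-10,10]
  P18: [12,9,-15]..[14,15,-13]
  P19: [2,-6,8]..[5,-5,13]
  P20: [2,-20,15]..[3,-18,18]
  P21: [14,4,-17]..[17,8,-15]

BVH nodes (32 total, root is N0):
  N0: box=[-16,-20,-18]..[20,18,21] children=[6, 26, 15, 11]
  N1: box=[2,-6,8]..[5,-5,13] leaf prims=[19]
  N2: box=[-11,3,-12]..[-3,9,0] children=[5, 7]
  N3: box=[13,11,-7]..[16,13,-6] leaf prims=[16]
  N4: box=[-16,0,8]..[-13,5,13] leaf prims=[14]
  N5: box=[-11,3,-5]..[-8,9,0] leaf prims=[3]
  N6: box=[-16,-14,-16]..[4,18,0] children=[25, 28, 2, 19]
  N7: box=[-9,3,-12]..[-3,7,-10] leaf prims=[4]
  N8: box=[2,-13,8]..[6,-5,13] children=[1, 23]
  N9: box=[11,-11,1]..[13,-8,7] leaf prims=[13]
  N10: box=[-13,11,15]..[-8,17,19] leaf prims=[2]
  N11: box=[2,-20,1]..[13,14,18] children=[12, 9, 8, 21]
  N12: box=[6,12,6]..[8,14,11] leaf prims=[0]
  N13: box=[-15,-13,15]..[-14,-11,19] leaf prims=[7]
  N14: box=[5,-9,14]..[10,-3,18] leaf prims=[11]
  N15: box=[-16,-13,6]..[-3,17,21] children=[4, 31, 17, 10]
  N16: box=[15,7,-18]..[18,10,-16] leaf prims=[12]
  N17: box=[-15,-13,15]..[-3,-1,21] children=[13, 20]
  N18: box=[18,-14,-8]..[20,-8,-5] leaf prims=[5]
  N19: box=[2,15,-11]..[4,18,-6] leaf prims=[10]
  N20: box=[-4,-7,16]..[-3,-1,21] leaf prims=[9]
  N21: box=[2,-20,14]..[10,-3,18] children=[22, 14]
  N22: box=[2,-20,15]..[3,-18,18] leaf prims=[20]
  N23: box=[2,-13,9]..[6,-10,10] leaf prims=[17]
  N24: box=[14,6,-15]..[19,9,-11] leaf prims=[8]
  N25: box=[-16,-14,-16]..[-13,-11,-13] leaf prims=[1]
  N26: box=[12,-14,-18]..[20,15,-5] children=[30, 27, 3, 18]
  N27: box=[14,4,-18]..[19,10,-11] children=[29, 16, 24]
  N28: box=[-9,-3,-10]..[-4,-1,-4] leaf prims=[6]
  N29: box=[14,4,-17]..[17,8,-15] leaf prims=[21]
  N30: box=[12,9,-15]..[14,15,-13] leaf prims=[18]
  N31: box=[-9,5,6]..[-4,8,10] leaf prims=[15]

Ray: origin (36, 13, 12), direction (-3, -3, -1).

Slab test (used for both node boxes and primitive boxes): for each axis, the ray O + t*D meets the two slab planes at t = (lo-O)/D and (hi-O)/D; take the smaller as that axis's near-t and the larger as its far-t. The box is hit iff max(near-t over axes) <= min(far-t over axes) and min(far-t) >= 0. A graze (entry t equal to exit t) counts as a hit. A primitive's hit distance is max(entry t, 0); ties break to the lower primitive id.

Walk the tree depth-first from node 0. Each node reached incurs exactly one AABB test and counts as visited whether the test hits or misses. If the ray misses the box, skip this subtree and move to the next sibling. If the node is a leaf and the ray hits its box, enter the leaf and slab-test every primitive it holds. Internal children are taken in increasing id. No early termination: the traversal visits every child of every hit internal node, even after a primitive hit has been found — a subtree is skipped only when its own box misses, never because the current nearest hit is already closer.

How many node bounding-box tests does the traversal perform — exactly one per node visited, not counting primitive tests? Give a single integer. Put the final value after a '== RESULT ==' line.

Walk:
N0 x:[16/3,52/3] y:[-5/3,11] z:[-9,30] -> hit [16/3,11], descend [6, 11, 15, 26]
  N6 x:[32/3,52/3] y:[-5/3,9] z:[12,28] -> miss, prune
  N11 x:[23/3,34/3] y:[-1/3,11] z:[-6,11] -> hit [23/3,11], descend [8, 9, 12, 21]
    N8 x:[10,34/3] y:[6,26/3] z:[-1,4] -> miss, prune
    N9 x:[23/3,25/3] y:[7,8] z:[5,11] -> hit [23/3,8] leaf, test {P13@t=23/3}
    N12 x:[28/3,10] y:[-1/3,1/3] z:[1,6] -> miss, prune
    N21 x:[26/3,34/3] y:[16/3,11] z:[-6,-2] -> miss, prune
  N15 x:[13,52/3] y:[-4/3,26/3] z:[-9,6] -> miss, prune
  N26 x:[16/3,8] y:[-2/3,9] z:[17,30] -> miss, prune

Summary -> nodes [0, 6, 11, 8, 9, 12, 21, 15, 26]; box-tests=9; leaf-entries=1; first=P13

== RESULT ==
9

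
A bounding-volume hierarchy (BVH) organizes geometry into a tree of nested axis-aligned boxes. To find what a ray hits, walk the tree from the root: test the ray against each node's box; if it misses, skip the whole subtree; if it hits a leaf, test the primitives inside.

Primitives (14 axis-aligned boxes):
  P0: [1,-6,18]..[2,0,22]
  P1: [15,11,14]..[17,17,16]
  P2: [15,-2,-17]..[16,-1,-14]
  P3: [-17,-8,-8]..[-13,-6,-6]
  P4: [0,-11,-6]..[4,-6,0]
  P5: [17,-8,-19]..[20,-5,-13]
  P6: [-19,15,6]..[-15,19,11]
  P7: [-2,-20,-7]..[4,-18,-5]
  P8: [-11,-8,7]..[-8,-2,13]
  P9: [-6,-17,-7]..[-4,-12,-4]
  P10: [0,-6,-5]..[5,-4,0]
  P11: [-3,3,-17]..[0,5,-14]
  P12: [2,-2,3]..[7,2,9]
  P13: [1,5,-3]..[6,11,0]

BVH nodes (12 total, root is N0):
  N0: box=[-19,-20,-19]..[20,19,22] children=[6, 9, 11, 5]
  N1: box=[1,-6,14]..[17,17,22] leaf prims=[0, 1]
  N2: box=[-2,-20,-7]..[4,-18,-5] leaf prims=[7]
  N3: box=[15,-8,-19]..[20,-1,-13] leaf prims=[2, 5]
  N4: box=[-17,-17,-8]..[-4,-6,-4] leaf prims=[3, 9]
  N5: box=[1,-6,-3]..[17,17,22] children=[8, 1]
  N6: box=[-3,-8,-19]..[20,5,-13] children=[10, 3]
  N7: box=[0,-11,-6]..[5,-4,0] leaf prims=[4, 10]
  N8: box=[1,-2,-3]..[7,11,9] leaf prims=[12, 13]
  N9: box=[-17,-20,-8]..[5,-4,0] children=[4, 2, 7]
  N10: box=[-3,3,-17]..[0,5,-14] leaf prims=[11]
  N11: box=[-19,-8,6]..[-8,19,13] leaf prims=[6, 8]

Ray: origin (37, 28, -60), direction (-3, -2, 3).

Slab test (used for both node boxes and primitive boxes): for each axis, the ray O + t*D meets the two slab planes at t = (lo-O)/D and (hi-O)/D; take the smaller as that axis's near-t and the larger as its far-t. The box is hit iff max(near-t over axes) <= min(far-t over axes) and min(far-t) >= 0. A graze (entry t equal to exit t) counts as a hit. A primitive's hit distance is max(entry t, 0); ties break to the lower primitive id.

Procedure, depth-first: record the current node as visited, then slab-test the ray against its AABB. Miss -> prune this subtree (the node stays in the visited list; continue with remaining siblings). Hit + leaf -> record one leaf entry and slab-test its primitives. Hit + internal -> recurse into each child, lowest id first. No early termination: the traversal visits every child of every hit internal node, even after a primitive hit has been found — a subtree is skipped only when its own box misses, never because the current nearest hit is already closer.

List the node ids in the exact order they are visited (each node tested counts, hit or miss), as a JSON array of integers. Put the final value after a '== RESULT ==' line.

Traverse from the root:
N0 x:[17/3,56/3] y:[9/2,24] z:[41/3,82/3] -> hit [41/3,56/3], descend [5, 6, 9, 11]
  N5 x:[20/3,12] y:[11/2,17] z:[19,82/3] -> miss, prune
  N6 x:[17/3,40/3] y:[23/2,18] z:[41/3,47/3] -> miss, prune
  N9 x:[32/3,18] y:[16,24] z:[52/3,20] -> hit [52/3,18], descend [2, 4, 7]
    N2 x:[11,13] y:[23,24] z:[53/3,55/3] -> miss, prune
    N4 x:[41/3,18] y:[17,45/2] z:[52/3,56/3] -> hit [52/3,18] leaf, test {P3@t=52/3, P9(miss)}
    N7 x:[32/3,37/3] y:[16,39/2] z:[18,20] -> miss, prune
  N11 x:[15,56/3] y:[9/2,18] z:[22,73/3] -> miss, prune

Summary -> nodes [0, 5, 6, 9, 2, 4, 7, 11]; box-tests=8; leaf-entries=1; first=P3

== RESULT ==
[0, 5, 6, 9, 2, 4, 7, 11]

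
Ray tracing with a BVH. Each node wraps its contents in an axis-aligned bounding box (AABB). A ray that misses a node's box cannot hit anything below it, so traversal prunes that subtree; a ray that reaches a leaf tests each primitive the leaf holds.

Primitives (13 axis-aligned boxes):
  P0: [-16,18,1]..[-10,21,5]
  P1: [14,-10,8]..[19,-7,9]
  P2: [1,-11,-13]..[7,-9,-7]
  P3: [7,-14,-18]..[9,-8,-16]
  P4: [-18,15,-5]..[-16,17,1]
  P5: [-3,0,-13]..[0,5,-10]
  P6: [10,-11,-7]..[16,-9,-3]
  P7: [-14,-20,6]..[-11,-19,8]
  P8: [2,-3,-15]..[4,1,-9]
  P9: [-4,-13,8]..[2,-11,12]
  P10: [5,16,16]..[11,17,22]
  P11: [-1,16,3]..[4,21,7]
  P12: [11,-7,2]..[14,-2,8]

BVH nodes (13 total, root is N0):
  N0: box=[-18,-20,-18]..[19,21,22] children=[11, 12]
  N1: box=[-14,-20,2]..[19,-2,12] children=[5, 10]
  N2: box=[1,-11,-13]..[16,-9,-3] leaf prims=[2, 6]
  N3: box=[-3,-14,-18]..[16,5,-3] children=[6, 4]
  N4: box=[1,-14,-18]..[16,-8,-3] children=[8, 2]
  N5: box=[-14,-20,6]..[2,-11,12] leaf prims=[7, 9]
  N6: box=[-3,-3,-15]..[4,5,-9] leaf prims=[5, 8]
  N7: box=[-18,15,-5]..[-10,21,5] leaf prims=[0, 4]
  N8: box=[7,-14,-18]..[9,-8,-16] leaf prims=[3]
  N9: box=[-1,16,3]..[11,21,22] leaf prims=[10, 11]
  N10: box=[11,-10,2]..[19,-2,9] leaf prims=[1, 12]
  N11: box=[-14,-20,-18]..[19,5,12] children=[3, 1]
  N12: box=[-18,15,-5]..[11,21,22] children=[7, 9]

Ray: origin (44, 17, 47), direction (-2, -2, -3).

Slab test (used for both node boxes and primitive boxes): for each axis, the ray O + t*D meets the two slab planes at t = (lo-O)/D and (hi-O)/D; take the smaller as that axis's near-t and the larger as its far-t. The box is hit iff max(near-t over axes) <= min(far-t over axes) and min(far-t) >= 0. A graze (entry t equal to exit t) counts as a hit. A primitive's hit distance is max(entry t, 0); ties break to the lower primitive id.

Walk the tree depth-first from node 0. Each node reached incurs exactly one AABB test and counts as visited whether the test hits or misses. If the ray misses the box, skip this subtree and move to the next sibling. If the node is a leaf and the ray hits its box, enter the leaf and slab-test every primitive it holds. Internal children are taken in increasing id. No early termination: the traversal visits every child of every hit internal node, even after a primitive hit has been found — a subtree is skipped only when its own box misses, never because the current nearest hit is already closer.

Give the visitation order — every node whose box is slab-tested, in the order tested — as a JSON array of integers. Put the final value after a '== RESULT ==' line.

Walk:
N0 x:[25/2,31] y:[-2,37/2] z:[25/3,65/3] -> hit [25/2,37/2], descend [11, 12]
  N11 x:[25/2,29] y:[6,37/2] z:[35/3,65/3] -> hit [25/2,37/2], descend [1, 3]
    N1 x:[25/2,29] y:[19/2,37/2] z:[35/3,15] -> hit [25/2,15], descend [5, 10]
      N5 x:[21,29] y:[14,37/2] z:[35/3,41/3] -> miss, prune
      N10 x:[25/2,33/2] y:[19/2,27/2] z:[38/3,15] -> hit [38/3,27/2] leaf, test {P1@t=38/3, P12(miss)}
    N3 x:[14,47/2] y:[6,31/2] z:[50/3,65/3] -> miss, prune
  N12 x:[33/2,31] y:[-2,1] z:[25/3,52/3] -> miss, prune

order=[0, 11, 1, 5, 10, 3, 12]  |boxes|=7  |leaves|=1  hit=P1

== RESULT ==
[0, 11, 1, 5, 10, 3, 12]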